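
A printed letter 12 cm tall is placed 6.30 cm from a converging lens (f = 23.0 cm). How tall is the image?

16.5 cm

1/d_i = 1/f − 1/d_o = 1/(23.00) − 1/(6.30) = -0.1153, so d_i = -8.677 cm.
m = −d_i/d_o = +1.377.
|h_i| = |m|·h_o = 1.377 × 12 = 16.5 cm. The image is virtual, upright and enlarged, on the same side as the object.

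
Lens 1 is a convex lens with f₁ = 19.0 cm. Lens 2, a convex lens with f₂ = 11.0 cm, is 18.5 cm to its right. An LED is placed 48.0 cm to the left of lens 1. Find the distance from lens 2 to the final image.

Lens 1: 1/d_i1 = 1/f₁ − 1/d_o1 = 1/(19.0) − 1/(48.0) = 0.03180, so d_i1 = 31.45 cm.
The intermediate image is 31.45 cm to the right of lens 1, which lies 12.95 cm to the right of lens 2 — a virtual object — so d_o2 = −12.95 cm.
Lens 2: 1/d_i2 = 1/f₂ − 1/d_o2 = 1/(11.0) − 1/(-12.95) = 0.1681, so d_i2 = 5.95 cm.
The final image is real, 5.95 cm to the right of lens 2 (overall magnification ≈ -0.30).

5.95 cm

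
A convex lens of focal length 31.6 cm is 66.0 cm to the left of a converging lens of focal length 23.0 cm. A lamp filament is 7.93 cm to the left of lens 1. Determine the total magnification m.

Lens 1: 1/d_i1 = 1/(31.6) − 1/(7.93) = -0.09446, so d_i1 = -10.59 cm; m₁ = −d_i1/d_o1 = +1.335.
d_o2 = 66.0 − (-10.59) = 76.59 cm.
Lens 2: 1/d_i2 = 1/(23.0) − 1/(76.59) = 0.03042, so d_i2 = 32.87 cm; m₂ = −d_i2/d_o2 = -0.4292.
m = m₁·m₂ = (+1.335)(-0.4292) = -0.573.

m = -0.573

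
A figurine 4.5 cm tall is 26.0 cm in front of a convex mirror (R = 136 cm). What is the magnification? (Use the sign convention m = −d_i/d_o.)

f = R/2 = 136/2 = 68.00 cm; for a convex mirror, f = -68.00 cm.
1/d_i = 1/f − 1/d_o = 1/(-68.00) − 1/(26.0) = -0.05317, so d_i = -18.81 cm.
m = −d_i/d_o = −(-18.81)/(26.0) = +0.723.
The image is virtual, upright and reduced, behind the mirror.

m = +0.723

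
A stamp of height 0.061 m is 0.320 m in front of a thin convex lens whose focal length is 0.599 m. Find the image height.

0.131 m

1/d_i = 1/f − 1/d_o = 1/(0.5990) − 1/(0.320) = -1.456, so d_i = -0.6870 m.
m = −d_i/d_o = +2.147.
|h_i| = |m|·h_o = 2.147 × 0.061 = 0.131 m. The image is virtual, upright and enlarged, on the same side as the object.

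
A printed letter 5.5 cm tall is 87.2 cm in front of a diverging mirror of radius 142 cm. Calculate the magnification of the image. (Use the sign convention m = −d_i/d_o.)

f = R/2 = 142/2 = 71.00 cm; for a diverging mirror, f = -71.00 cm.
1/d_i = 1/f − 1/d_o = 1/(-71.00) − 1/(87.2) = -0.02555, so d_i = -39.14 cm.
m = −d_i/d_o = −(-39.14)/(87.2) = +0.449.
The image is virtual, upright and reduced, behind the mirror.

m = +0.449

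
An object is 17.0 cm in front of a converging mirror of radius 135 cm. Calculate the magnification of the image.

m = +1.34

f = R/2 = 135/2 = 67.50 cm.
1/d_i = 1/f − 1/d_o = 1/(67.50) − 1/(17.0) = -0.04401, so d_i = -22.72 cm.
m = −d_i/d_o = −(-22.72)/(17.0) = +1.34.
The image is virtual, upright and enlarged, behind the mirror.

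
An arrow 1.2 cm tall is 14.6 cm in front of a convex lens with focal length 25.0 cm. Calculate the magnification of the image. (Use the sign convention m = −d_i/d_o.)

1/d_i = 1/f − 1/d_o = 1/(25.00) − 1/(14.6) = -0.02849, so d_i = -35.10 cm.
m = −d_i/d_o = −(-35.10)/(14.6) = +2.40.
The image is virtual, upright and enlarged, on the same side as the object.

m = +2.40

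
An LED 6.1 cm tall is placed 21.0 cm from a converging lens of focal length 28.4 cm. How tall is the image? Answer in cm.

1/d_i = 1/f − 1/d_o = 1/(28.40) − 1/(21.0) = -0.01241, so d_i = -80.59 cm.
m = −d_i/d_o = +3.838.
|h_i| = |m|·h_o = 3.838 × 6.1 = 23.4 cm. The image is virtual, upright and enlarged, on the same side as the object.

23.4 cm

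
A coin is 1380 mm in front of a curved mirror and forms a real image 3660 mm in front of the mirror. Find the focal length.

f = 1000 mm (concave)

Real image ⇒ d_i = +3660 mm.
1/f = 1/d_o + 1/d_i = 1/(1380) + 1/(3660) = 0.0009979, so f = 1000 mm.
Since f is positive, the curved mirror is concave.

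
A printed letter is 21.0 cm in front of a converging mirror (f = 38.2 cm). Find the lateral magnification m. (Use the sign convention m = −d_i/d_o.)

1/d_i = 1/f − 1/d_o = 1/(38.20) − 1/(21.0) = -0.02144, so d_i = -46.64 cm.
m = −d_i/d_o = −(-46.64)/(21.0) = +2.22.
The image is virtual, upright and enlarged, behind the mirror.

m = +2.22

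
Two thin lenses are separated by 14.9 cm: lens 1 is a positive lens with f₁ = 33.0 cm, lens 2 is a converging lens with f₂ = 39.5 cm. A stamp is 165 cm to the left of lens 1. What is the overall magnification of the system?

Lens 1: 1/d_i1 = 1/(33.0) − 1/(165) = 0.02424, so d_i1 = 41.25 cm; m₁ = −d_i1/d_o1 = -0.2500.
d_o2 = 14.9 − (41.25) = -26.35 cm (virtual object).
Lens 2: 1/d_i2 = 1/(39.5) − 1/(-26.35) = 0.06327, so d_i2 = 15.81 cm; m₂ = −d_i2/d_o2 = +0.5998.
m = m₁·m₂ = (-0.2500)(+0.5998) = -0.150.

m = -0.150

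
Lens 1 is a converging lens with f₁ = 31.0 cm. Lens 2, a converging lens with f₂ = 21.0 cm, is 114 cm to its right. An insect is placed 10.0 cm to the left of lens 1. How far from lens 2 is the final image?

25.1 cm

Lens 1: 1/d_i1 = 1/f₁ − 1/d_o1 = 1/(31.0) − 1/(10.0) = -0.06774, so d_i1 = -14.76 cm.
The intermediate image is 14.76 cm to the left of lens 1 (virtual), which is 114 − (-14.76) = 128.8 cm to the left of lens 2, so d_o2 = +128.8 cm.
Lens 2: 1/d_i2 = 1/f₂ − 1/d_o2 = 1/(21.0) − 1/(128.8) = 0.03986, so d_i2 = 25.1 cm.
The final image is real, 25.1 cm to the right of lens 2 (overall magnification ≈ -0.29).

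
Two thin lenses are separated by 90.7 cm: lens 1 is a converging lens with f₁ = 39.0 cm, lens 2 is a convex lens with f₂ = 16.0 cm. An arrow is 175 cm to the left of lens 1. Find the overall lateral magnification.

Lens 1: 1/d_i1 = 1/(39.0) − 1/(175) = 0.01993, so d_i1 = 50.18 cm; m₁ = −d_i1/d_o1 = -0.2867.
d_o2 = 90.7 − (50.18) = 40.52 cm.
Lens 2: 1/d_i2 = 1/(16.0) − 1/(40.52) = 0.03782, so d_i2 = 26.44 cm; m₂ = −d_i2/d_o2 = -0.6525.
m = m₁·m₂ = (-0.2867)(-0.6525) = +0.187.

m = +0.187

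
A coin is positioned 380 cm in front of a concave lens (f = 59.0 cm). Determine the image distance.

For a concave lens, f = -59.0 cm.
Lens equation: 1/d_i = 1/f − 1/d_o = 1/(-59.00) − 1/(380) = -0.01695 − 0.002632 = -0.01958, so d_i = -51.1 cm.
The image is virtual, upright and reduced, on the same side as the object.

51.1 cm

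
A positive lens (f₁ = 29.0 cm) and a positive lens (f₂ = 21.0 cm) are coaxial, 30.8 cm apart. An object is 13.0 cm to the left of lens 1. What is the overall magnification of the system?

m = -1.14

Lens 1: 1/d_i1 = 1/(29.0) − 1/(13.0) = -0.04244, so d_i1 = -23.56 cm; m₁ = −d_i1/d_o1 = +1.812.
d_o2 = 30.8 − (-23.56) = 54.36 cm.
Lens 2: 1/d_i2 = 1/(21.0) − 1/(54.36) = 0.02922, so d_i2 = 34.22 cm; m₂ = −d_i2/d_o2 = -0.6295.
m = m₁·m₂ = (+1.812)(-0.6295) = -1.14.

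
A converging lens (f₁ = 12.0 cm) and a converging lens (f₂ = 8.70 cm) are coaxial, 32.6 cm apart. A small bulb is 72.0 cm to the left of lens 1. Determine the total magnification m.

m = +0.183

Lens 1: 1/d_i1 = 1/(12.0) − 1/(72.0) = 0.06944, so d_i1 = 14.40 cm; m₁ = −d_i1/d_o1 = -0.2000.
d_o2 = 32.6 − (14.40) = 18.20 cm.
Lens 2: 1/d_i2 = 1/(8.70) − 1/(18.20) = 0.06000, so d_i2 = 16.67 cm; m₂ = −d_i2/d_o2 = -0.9158.
m = m₁·m₂ = (-0.2000)(-0.9158) = +0.183.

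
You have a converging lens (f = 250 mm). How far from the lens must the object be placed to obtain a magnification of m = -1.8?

m = −d_i/d_o ⇒ d_i = −m·d_o.
1/f = 1/d_o + 1/d_i = 1/d_o − 1/(m·d_o) = (1 − 1/m)/d_o, so d_o = f(1 − 1/m) = (250.0)(1 − 1/(-1.8)) = 389 mm.

389 mm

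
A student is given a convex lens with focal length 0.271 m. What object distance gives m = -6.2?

0.315 m

m = −d_i/d_o ⇒ d_i = −m·d_o.
1/f = 1/d_o + 1/d_i = 1/d_o − 1/(m·d_o) = (1 − 1/m)/d_o, so d_o = f(1 − 1/m) = (0.2710)(1 − 1/(-6.2)) = 0.315 m.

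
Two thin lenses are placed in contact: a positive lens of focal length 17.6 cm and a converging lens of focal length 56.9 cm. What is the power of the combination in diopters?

P₁ = 1/f₁ = 1/(0.176 m) = +5.682 D; P₂ = 1/f₂ = 1/(0.569 m) = +1.757 D.
For thin lenses in contact, P = P₁ + P₂ = (+5.682) + (+1.757) = +7.44 D.

P = +7.44 D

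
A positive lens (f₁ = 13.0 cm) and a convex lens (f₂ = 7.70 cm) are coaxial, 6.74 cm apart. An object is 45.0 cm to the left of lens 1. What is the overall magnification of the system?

Lens 1: 1/d_i1 = 1/(13.0) − 1/(45.0) = 0.05470, so d_i1 = 18.28 cm; m₁ = −d_i1/d_o1 = -0.4062.
d_o2 = 6.74 − (18.28) = -11.54 cm (virtual object).
Lens 2: 1/d_i2 = 1/(7.70) − 1/(-11.54) = 0.2165, so d_i2 = 4.618 cm; m₂ = −d_i2/d_o2 = +0.4002.
m = m₁·m₂ = (-0.4062)(+0.4002) = -0.163.

m = -0.163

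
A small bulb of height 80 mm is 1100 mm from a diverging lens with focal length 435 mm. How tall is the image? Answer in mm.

22.7 mm

For a diverging lens, f = -435 mm.
1/d_i = 1/f − 1/d_o = 1/(-435.0) − 1/(1100) = -0.003208, so d_i = -311.7 mm.
m = −d_i/d_o = +0.2834.
|h_i| = |m|·h_o = 0.2834 × 80 = 22.7 mm. The image is virtual, upright and reduced, on the same side as the object.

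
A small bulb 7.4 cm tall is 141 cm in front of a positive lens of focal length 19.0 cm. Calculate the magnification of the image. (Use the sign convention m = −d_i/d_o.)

1/d_i = 1/f − 1/d_o = 1/(19.00) − 1/(141) = 0.04554, so d_i = 21.96 cm.
m = −d_i/d_o = −(21.96)/(141) = -0.156.
The image is real, inverted and reduced, on the far side of the lens.

m = -0.156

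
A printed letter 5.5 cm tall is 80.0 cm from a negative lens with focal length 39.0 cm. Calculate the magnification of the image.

m = +0.328

For a negative lens, f = -39.0 cm.
1/d_i = 1/f − 1/d_o = 1/(-39.00) − 1/(80.0) = -0.03814, so d_i = -26.22 cm.
m = −d_i/d_o = −(-26.22)/(80.0) = +0.328.
The image is virtual, upright and reduced, on the same side as the object.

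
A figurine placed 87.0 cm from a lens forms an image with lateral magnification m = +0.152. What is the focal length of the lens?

f = -15.6 cm (diverging)

m = −d_i/d_o ⇒ d_i = −m·d_o = −(+0.152)·(87.0) = -13.22 cm.
1/f = 1/d_o + 1/d_i = 1/(87.0) + 1/(-13.22) = -0.06415, so f = -15.6 cm.
Since f is negative, the lens is diverging.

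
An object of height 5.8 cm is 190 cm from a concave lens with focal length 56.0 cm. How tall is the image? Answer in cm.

For a concave lens, f = -56.0 cm.
1/d_i = 1/f − 1/d_o = 1/(-56.00) − 1/(190) = -0.02312, so d_i = -43.25 cm.
m = −d_i/d_o = +0.2276.
|h_i| = |m|·h_o = 0.2276 × 5.8 = 1.32 cm. The image is virtual, upright and reduced, on the same side as the object.

1.32 cm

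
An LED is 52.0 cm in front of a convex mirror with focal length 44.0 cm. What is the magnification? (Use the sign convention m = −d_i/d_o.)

m = +0.458

For a convex mirror, f = -44.0 cm.
1/d_i = 1/f − 1/d_o = 1/(-44.00) − 1/(52.0) = -0.04196, so d_i = -23.83 cm.
m = −d_i/d_o = −(-23.83)/(52.0) = +0.458.
The image is virtual, upright and reduced, behind the mirror.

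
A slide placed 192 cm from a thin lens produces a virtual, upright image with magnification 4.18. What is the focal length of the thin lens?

m = −d_i/d_o ⇒ d_i = −m·d_o = −(+4.18)·(192) = -802.6 cm.
1/f = 1/d_o + 1/d_i = 1/(192) + 1/(-802.6) = 0.003962, so f = 252 cm.
Since f is positive, the thin lens is converging.

f = 252 cm (converging)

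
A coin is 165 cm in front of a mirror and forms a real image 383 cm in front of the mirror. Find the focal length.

Real image ⇒ d_i = +383 cm.
1/f = 1/d_o + 1/d_i = 1/(165) + 1/(383) = 0.008672, so f = 115 cm.
Since f is positive, the mirror is concave.

f = 115 cm (concave)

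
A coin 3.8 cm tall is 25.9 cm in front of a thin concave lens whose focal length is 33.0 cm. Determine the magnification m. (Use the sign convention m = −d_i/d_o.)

For a concave lens, f = -33.0 cm.
1/d_i = 1/f − 1/d_o = 1/(-33.00) − 1/(25.9) = -0.06891, so d_i = -14.51 cm.
m = −d_i/d_o = −(-14.51)/(25.9) = +0.560.
The image is virtual, upright and reduced, on the same side as the object.

m = +0.560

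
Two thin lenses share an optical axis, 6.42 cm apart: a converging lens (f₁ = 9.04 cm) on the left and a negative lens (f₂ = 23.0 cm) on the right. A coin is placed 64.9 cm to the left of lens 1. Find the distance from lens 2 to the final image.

Lens 1: 1/d_i1 = 1/f₁ − 1/d_o1 = 1/(9.04) − 1/(64.9) = 0.09521, so d_i1 = 10.50 cm.
The intermediate image is 10.50 cm to the right of lens 1, which lies 4.080 cm to the right of lens 2 — a virtual object — so d_o2 = −4.080 cm.
Lens 2 is diverging, so f₂ = −23.0 cm.
Lens 2: 1/d_i2 = 1/f₂ − 1/d_o2 = 1/(-23.0) − 1/(-4.080) = 0.2016, so d_i2 = 4.96 cm.
The final image is real, 4.96 cm to the right of lens 2 (overall magnification ≈ -0.20).

4.96 cm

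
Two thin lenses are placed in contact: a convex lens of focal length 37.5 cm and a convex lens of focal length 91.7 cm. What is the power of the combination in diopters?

P = +3.76 D

P₁ = 1/f₁ = 1/(0.375 m) = +2.667 D; P₂ = 1/f₂ = 1/(0.917 m) = +1.091 D.
For thin lenses in contact, P = P₁ + P₂ = (+2.667) + (+1.091) = +3.76 D.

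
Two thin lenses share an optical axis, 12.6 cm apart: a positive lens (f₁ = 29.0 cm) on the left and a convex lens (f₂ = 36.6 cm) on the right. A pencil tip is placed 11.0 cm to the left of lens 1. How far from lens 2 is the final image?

Lens 1: 1/d_i1 = 1/f₁ − 1/d_o1 = 1/(29.0) − 1/(11.0) = -0.05643, so d_i1 = -17.72 cm.
The intermediate image is 17.72 cm to the left of lens 1 (virtual), which is 12.6 − (-17.72) = 30.32 cm to the left of lens 2, so d_o2 = +30.32 cm.
Lens 2: 1/d_i2 = 1/f₂ − 1/d_o2 = 1/(36.6) − 1/(30.32) = -0.005659, so d_i2 = -177 cm.
The final image is virtual, 177 cm to the left of lens 2 (overall magnification ≈ 9.4).

177 cm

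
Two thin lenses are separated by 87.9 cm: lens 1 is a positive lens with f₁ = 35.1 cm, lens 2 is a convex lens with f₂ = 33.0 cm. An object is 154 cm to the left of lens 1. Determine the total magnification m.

m = +1.03

Lens 1: 1/d_i1 = 1/(35.1) − 1/(154) = 0.02200, so d_i1 = 45.46 cm; m₁ = −d_i1/d_o1 = -0.2952.
d_o2 = 87.9 − (45.46) = 42.44 cm.
Lens 2: 1/d_i2 = 1/(33.0) − 1/(42.44) = 0.006740, so d_i2 = 148.4 cm; m₂ = −d_i2/d_o2 = -3.496.
m = m₁·m₂ = (-0.2952)(-3.496) = +1.03.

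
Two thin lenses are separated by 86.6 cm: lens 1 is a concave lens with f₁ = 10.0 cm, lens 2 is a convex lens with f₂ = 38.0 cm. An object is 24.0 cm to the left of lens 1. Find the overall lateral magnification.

m = -0.201

f₁ = −10.0 cm (diverging).
Lens 1: 1/d_i1 = 1/(-10.0) − 1/(24.0) = -0.1417, so d_i1 = -7.059 cm; m₁ = −d_i1/d_o1 = +0.2941.
d_o2 = 86.6 − (-7.059) = 93.66 cm.
Lens 2: 1/d_i2 = 1/(38.0) − 1/(93.66) = 0.01564, so d_i2 = 63.94 cm; m₂ = −d_i2/d_o2 = -0.6827.
m = m₁·m₂ = (+0.2941)(-0.6827) = -0.201.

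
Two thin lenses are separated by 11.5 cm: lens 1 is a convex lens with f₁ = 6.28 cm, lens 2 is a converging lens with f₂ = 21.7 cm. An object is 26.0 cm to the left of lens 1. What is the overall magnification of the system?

Lens 1: 1/d_i1 = 1/(6.28) − 1/(26.0) = 0.1208, so d_i1 = 8.280 cm; m₁ = −d_i1/d_o1 = -0.3185.
d_o2 = 11.5 − (8.280) = 3.220 cm.
Lens 2: 1/d_i2 = 1/(21.7) − 1/(3.220) = -0.2645, so d_i2 = -3.781 cm; m₂ = −d_i2/d_o2 = +1.174.
m = m₁·m₂ = (-0.3185)(+1.174) = -0.374.

m = -0.374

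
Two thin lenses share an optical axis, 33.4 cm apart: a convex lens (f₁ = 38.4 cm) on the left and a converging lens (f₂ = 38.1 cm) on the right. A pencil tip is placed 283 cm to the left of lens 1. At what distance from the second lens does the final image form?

Lens 1: 1/d_i1 = 1/f₁ − 1/d_o1 = 1/(38.4) − 1/(283) = 0.02251, so d_i1 = 44.43 cm.
The intermediate image is 44.43 cm to the right of lens 1, which lies 11.03 cm to the right of lens 2 — a virtual object — so d_o2 = −11.03 cm.
Lens 2: 1/d_i2 = 1/f₂ − 1/d_o2 = 1/(38.1) − 1/(-11.03) = 0.1169, so d_i2 = 8.55 cm.
The final image is real, 8.55 cm to the right of lens 2 (overall magnification ≈ -0.12).

8.55 cm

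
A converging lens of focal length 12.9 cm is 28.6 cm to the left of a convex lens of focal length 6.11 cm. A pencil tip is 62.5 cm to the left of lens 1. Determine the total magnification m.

m = +0.255

Lens 1: 1/d_i1 = 1/(12.9) − 1/(62.5) = 0.06152, so d_i1 = 16.26 cm; m₁ = −d_i1/d_o1 = -0.2602.
d_o2 = 28.6 − (16.26) = 12.34 cm.
Lens 2: 1/d_i2 = 1/(6.11) − 1/(12.34) = 0.08263, so d_i2 = 12.10 cm; m₂ = −d_i2/d_o2 = -0.9807.
m = m₁·m₂ = (-0.2602)(-0.9807) = +0.255.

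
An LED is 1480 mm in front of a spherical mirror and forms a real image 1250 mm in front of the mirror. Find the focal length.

f = 678 mm (concave)

Real image ⇒ d_i = +1250 mm.
1/f = 1/d_o + 1/d_i = 1/(1480) + 1/(1250) = 0.001476, so f = 678 mm.
Since f is positive, the spherical mirror is concave.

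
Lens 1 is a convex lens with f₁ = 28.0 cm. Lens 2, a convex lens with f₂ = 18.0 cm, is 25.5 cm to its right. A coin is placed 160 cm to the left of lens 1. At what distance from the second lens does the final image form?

5.75 cm

Lens 1: 1/d_i1 = 1/f₁ − 1/d_o1 = 1/(28.0) − 1/(160) = 0.02946, so d_i1 = 33.94 cm.
The intermediate image is 33.94 cm to the right of lens 1, which lies 8.440 cm to the right of lens 2 — a virtual object — so d_o2 = −8.440 cm.
Lens 2: 1/d_i2 = 1/f₂ − 1/d_o2 = 1/(18.0) − 1/(-8.440) = 0.1740, so d_i2 = 5.75 cm.
The final image is real, 5.75 cm to the right of lens 2 (overall magnification ≈ -0.14).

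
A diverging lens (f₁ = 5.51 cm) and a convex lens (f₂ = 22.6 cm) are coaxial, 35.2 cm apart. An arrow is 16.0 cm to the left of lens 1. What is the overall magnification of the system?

m = -0.347

f₁ = −5.51 cm (diverging).
Lens 1: 1/d_i1 = 1/(-5.51) − 1/(16.0) = -0.2440, so d_i1 = -4.099 cm; m₁ = −d_i1/d_o1 = +0.2562.
d_o2 = 35.2 − (-4.099) = 39.30 cm.
Lens 2: 1/d_i2 = 1/(22.6) − 1/(39.30) = 0.01880, so d_i2 = 53.18 cm; m₂ = −d_i2/d_o2 = -1.353.
m = m₁·m₂ = (+0.2562)(-1.353) = -0.347.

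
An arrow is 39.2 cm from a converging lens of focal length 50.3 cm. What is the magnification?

m = +4.53

1/d_i = 1/f − 1/d_o = 1/(50.30) − 1/(39.2) = -0.005629, so d_i = -177.6 cm.
m = −d_i/d_o = −(-177.6)/(39.2) = +4.53.
The image is virtual, upright and enlarged, on the same side as the object.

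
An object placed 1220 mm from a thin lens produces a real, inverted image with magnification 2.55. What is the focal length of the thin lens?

f = 876 mm (converging)

m = −d_i/d_o ⇒ d_i = −m·d_o = −(-2.55)·(1220) = 3111 mm.
1/f = 1/d_o + 1/d_i = 1/(1220) + 1/(3111) = 0.001141, so f = 876 mm.
Since f is positive, the thin lens is converging.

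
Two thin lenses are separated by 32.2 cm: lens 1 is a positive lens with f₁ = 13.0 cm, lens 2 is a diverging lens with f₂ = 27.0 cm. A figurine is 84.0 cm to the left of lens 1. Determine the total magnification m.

Lens 1: 1/d_i1 = 1/(13.0) − 1/(84.0) = 0.06502, so d_i1 = 15.38 cm; m₁ = −d_i1/d_o1 = -0.1831.
d_o2 = 32.2 − (15.38) = 16.82 cm.
f₂ = −27.0 cm (diverging).
Lens 2: 1/d_i2 = 1/(-27.0) − 1/(16.82) = -0.09649, so d_i2 = -10.36 cm; m₂ = −d_i2/d_o2 = +0.6162.
m = m₁·m₂ = (-0.1831)(+0.6162) = -0.113.

m = -0.113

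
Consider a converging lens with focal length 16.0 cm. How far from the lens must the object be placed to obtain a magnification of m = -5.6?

m = −d_i/d_o ⇒ d_i = −m·d_o.
1/f = 1/d_o + 1/d_i = 1/d_o − 1/(m·d_o) = (1 − 1/m)/d_o, so d_o = f(1 − 1/m) = (16.00)(1 − 1/(-5.6)) = 18.9 cm.

18.9 cm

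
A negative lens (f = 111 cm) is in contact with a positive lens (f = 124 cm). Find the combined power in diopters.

P₁ = 1/f₁ = 1/(-1.11 m) = -0.9009 D; P₂ = 1/f₂ = 1/(1.24 m) = +0.8065 D.
For thin lenses in contact, P = P₁ + P₂ = (-0.9009) + (+0.8065) = -0.0944 D.

P = -0.0944 D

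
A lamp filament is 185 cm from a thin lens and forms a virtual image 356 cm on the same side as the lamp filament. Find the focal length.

f = 385 cm (converging)

Virtual image ⇒ d_i = −356 cm.
1/f = 1/d_o + 1/d_i = 1/(185) + 1/(-356) = 0.002596, so f = 385 cm.
Since f is positive, the thin lens is converging.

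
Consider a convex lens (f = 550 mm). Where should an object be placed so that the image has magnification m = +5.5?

m = −d_i/d_o ⇒ d_i = −m·d_o.
1/f = 1/d_o + 1/d_i = 1/d_o − 1/(m·d_o) = (1 − 1/m)/d_o, so d_o = f(1 − 1/m) = (550.0)(1 − 1/(+5.5)) = 450 mm.

450 mm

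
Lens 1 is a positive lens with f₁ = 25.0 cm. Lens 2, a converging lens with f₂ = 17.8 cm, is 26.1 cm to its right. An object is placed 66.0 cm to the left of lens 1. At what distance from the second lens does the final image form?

7.88 cm

Lens 1: 1/d_i1 = 1/f₁ − 1/d_o1 = 1/(25.0) − 1/(66.0) = 0.02485, so d_i1 = 40.24 cm.
The intermediate image is 40.24 cm to the right of lens 1, which lies 14.14 cm to the right of lens 2 — a virtual object — so d_o2 = −14.14 cm.
Lens 2: 1/d_i2 = 1/f₂ − 1/d_o2 = 1/(17.8) − 1/(-14.14) = 0.1269, so d_i2 = 7.88 cm.
The final image is real, 7.88 cm to the right of lens 2 (overall magnification ≈ -0.34).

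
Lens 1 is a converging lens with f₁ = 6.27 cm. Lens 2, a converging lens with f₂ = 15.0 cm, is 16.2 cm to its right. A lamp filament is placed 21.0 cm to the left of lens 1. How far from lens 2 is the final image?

Lens 1: 1/d_i1 = 1/f₁ − 1/d_o1 = 1/(6.27) − 1/(21.0) = 0.1119, so d_i1 = 8.939 cm.
The intermediate image is 8.939 cm to the right of lens 1, which is 16.2 − (8.939) = 7.261 cm to the left of lens 2, so d_o2 = +7.261 cm.
Lens 2: 1/d_i2 = 1/f₂ − 1/d_o2 = 1/(15.0) − 1/(7.261) = -0.07106, so d_i2 = -14.1 cm.
The final image is virtual, 14.1 cm to the left of lens 2 (overall magnification ≈ -0.83).

14.1 cm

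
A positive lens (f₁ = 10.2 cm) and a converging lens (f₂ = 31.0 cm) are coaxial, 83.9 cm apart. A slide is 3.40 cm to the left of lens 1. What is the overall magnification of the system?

m = -0.802

Lens 1: 1/d_i1 = 1/(10.2) − 1/(3.40) = -0.1961, so d_i1 = -5.100 cm; m₁ = −d_i1/d_o1 = +1.500.
d_o2 = 83.9 − (-5.100) = 89.00 cm.
Lens 2: 1/d_i2 = 1/(31.0) − 1/(89.00) = 0.02102, so d_i2 = 47.57 cm; m₂ = −d_i2/d_o2 = -0.5345.
m = m₁·m₂ = (+1.500)(-0.5345) = -0.802.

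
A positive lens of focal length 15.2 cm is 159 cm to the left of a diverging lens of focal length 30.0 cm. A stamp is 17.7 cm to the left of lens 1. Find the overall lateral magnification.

m = -2.24

Lens 1: 1/d_i1 = 1/(15.2) − 1/(17.7) = 0.009292, so d_i1 = 107.6 cm; m₁ = −d_i1/d_o1 = -6.079.
d_o2 = 159 − (107.6) = 51.40 cm.
f₂ = −30.0 cm (diverging).
Lens 2: 1/d_i2 = 1/(-30.0) − 1/(51.40) = -0.05279, so d_i2 = -18.94 cm; m₂ = −d_i2/d_o2 = +0.3686.
m = m₁·m₂ = (-6.079)(+0.3686) = -2.24.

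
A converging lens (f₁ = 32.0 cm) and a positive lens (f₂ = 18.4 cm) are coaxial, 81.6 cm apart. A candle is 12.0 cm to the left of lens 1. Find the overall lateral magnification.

Lens 1: 1/d_i1 = 1/(32.0) − 1/(12.0) = -0.05208, so d_i1 = -19.20 cm; m₁ = −d_i1/d_o1 = +1.600.
d_o2 = 81.6 − (-19.20) = 100.8 cm.
Lens 2: 1/d_i2 = 1/(18.4) − 1/(100.8) = 0.04443, so d_i2 = 22.51 cm; m₂ = −d_i2/d_o2 = -0.2233.
m = m₁·m₂ = (+1.600)(-0.2233) = -0.357.

m = -0.357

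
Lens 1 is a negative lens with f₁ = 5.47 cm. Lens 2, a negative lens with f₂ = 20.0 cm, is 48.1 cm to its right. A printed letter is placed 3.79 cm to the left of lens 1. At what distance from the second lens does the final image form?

Lens 1 is diverging, so f₁ = −5.47 cm.
Lens 1: 1/d_i1 = 1/f₁ − 1/d_o1 = 1/(-5.47) − 1/(3.79) = -0.4467, so d_i1 = -2.239 cm.
The intermediate image is 2.239 cm to the left of lens 1 (virtual), which is 48.1 − (-2.239) = 50.34 cm to the left of lens 2, so d_o2 = +50.34 cm.
Lens 2 is diverging, so f₂ = −20.0 cm.
Lens 2: 1/d_i2 = 1/f₂ − 1/d_o2 = 1/(-20.0) − 1/(50.34) = -0.06986, so d_i2 = -14.3 cm.
The final image is virtual, 14.3 cm to the left of lens 2 (overall magnification ≈ 0.17).

14.3 cm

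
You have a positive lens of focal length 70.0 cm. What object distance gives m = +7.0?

60.0 cm

m = −d_i/d_o ⇒ d_i = −m·d_o.
1/f = 1/d_o + 1/d_i = 1/d_o − 1/(m·d_o) = (1 − 1/m)/d_o, so d_o = f(1 − 1/m) = (70.00)(1 − 1/(+7.0)) = 60.0 cm.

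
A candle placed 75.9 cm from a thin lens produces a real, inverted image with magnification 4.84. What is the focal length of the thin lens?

f = 62.9 cm (converging)

m = −d_i/d_o ⇒ d_i = −m·d_o = −(-4.84)·(75.9) = 367.4 cm.
1/f = 1/d_o + 1/d_i = 1/(75.9) + 1/(367.4) = 0.01590, so f = 62.9 cm.
Since f is positive, the thin lens is converging.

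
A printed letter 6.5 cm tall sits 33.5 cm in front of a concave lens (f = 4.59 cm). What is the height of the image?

For a concave lens, f = -4.59 cm.
1/d_i = 1/f − 1/d_o = 1/(-4.590) − 1/(33.5) = -0.2477, so d_i = -4.037 cm.
m = −d_i/d_o = +0.1205.
|h_i| = |m|·h_o = 0.1205 × 6.5 = 0.783 cm. The image is virtual, upright and reduced, on the same side as the object.

0.783 cm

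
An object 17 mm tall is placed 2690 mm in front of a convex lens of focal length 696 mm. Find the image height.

5.93 mm

1/d_i = 1/f − 1/d_o = 1/(696.0) − 1/(2690) = 0.001065, so d_i = 938.9 mm.
m = −d_i/d_o = -0.3490.
|h_i| = |m|·h_o = 0.3490 × 17 = 5.93 mm. The image is real, inverted and reduced, on the far side of the lens.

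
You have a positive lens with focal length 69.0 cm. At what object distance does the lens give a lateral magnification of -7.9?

m = −d_i/d_o ⇒ d_i = −m·d_o.
1/f = 1/d_o + 1/d_i = 1/d_o − 1/(m·d_o) = (1 − 1/m)/d_o, so d_o = f(1 − 1/m) = (69.00)(1 − 1/(-7.9)) = 77.7 cm.

77.7 cm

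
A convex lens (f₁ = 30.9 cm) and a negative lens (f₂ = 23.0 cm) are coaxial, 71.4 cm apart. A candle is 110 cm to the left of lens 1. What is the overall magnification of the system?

m = -0.175

Lens 1: 1/d_i1 = 1/(30.9) − 1/(110) = 0.02327, so d_i1 = 42.97 cm; m₁ = −d_i1/d_o1 = -0.3906.
d_o2 = 71.4 − (42.97) = 28.43 cm.
f₂ = −23.0 cm (diverging).
Lens 2: 1/d_i2 = 1/(-23.0) − 1/(28.43) = -0.07865, so d_i2 = -12.71 cm; m₂ = −d_i2/d_o2 = +0.4472.
m = m₁·m₂ = (-0.3906)(+0.4472) = -0.175.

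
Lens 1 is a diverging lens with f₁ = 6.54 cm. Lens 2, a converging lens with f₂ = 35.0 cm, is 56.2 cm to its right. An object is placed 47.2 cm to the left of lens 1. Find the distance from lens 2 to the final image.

80.5 cm

Lens 1 is diverging, so f₁ = −6.54 cm.
Lens 1: 1/d_i1 = 1/f₁ − 1/d_o1 = 1/(-6.54) − 1/(47.2) = -0.1741, so d_i1 = -5.744 cm.
The intermediate image is 5.744 cm to the left of lens 1 (virtual), which is 56.2 − (-5.744) = 61.94 cm to the left of lens 2, so d_o2 = +61.94 cm.
Lens 2: 1/d_i2 = 1/f₂ − 1/d_o2 = 1/(35.0) − 1/(61.94) = 0.01243, so d_i2 = 80.5 cm.
The final image is real, 80.5 cm to the right of lens 2 (overall magnification ≈ -0.16).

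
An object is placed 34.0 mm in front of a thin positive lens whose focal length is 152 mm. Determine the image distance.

Thin-lens equation: 1/q = 1/f − 1/p = 1/(152.0) − 1/(34.0) = 0.006579 − 0.02941 = -0.02283, so q = -43.8 mm.
The image is virtual, upright and enlarged, on the same side as the object.

43.8 mm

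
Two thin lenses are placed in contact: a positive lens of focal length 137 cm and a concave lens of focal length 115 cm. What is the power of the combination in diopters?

P₁ = 1/f₁ = 1/(1.37 m) = +0.7299 D; P₂ = 1/f₂ = 1/(-1.15 m) = -0.8696 D.
For thin lenses in contact, P = P₁ + P₂ = (+0.7299) + (-0.8696) = -0.140 D.

P = -0.140 D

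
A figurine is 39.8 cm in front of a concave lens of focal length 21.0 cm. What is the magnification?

m = +0.345

For a concave lens, f = -21.0 cm.
1/d_i = 1/f − 1/d_o = 1/(-21.00) − 1/(39.8) = -0.07274, so d_i = -13.75 cm.
m = −d_i/d_o = −(-13.75)/(39.8) = +0.345.
The image is virtual, upright and reduced, on the same side as the object.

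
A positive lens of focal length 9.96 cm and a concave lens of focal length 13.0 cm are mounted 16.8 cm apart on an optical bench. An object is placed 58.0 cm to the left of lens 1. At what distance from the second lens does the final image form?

3.49 cm

Lens 1: 1/d_i1 = 1/f₁ − 1/d_o1 = 1/(9.96) − 1/(58.0) = 0.08316, so d_i1 = 12.02 cm.
The intermediate image is 12.02 cm to the right of lens 1, which is 16.8 − (12.02) = 4.780 cm to the left of lens 2, so d_o2 = +4.780 cm.
Lens 2 is diverging, so f₂ = −13.0 cm.
Lens 2: 1/d_i2 = 1/f₂ − 1/d_o2 = 1/(-13.0) − 1/(4.780) = -0.2861, so d_i2 = -3.49 cm.
The final image is virtual, 3.49 cm to the left of lens 2 (overall magnification ≈ -0.15).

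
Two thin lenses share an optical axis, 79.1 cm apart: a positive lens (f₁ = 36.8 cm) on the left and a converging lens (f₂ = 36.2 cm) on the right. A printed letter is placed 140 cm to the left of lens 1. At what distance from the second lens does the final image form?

150 cm

Lens 1: 1/d_i1 = 1/f₁ − 1/d_o1 = 1/(36.8) − 1/(140) = 0.02003, so d_i1 = 49.92 cm.
The intermediate image is 49.92 cm to the right of lens 1, which is 79.1 − (49.92) = 29.18 cm to the left of lens 2, so d_o2 = +29.18 cm.
Lens 2: 1/d_i2 = 1/f₂ − 1/d_o2 = 1/(36.2) − 1/(29.18) = -0.006646, so d_i2 = -150 cm.
The final image is virtual, 150 cm to the left of lens 2 (overall magnification ≈ -1.8).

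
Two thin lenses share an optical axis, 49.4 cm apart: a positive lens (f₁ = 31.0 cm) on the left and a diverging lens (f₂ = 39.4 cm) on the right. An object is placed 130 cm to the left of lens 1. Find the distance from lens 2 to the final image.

7.12 cm

Lens 1: 1/d_i1 = 1/f₁ − 1/d_o1 = 1/(31.0) − 1/(130) = 0.02457, so d_i1 = 40.71 cm.
The intermediate image is 40.71 cm to the right of lens 1, which is 49.4 − (40.71) = 8.690 cm to the left of lens 2, so d_o2 = +8.690 cm.
Lens 2 is diverging, so f₂ = −39.4 cm.
Lens 2: 1/d_i2 = 1/f₂ − 1/d_o2 = 1/(-39.4) − 1/(8.690) = -0.1405, so d_i2 = -7.12 cm.
The final image is virtual, 7.12 cm to the left of lens 2 (overall magnification ≈ -0.26).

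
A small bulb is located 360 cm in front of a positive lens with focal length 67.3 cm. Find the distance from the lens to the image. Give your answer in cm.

82.8 cm

Thin-lens equation: 1/d_i = 1/f − 1/d_o = 1/(67.30) − 1/(360) = 0.01486 − 0.002778 = 0.01208, so d_i = 82.8 cm.
The image is real, inverted and reduced, on the far side of the lens.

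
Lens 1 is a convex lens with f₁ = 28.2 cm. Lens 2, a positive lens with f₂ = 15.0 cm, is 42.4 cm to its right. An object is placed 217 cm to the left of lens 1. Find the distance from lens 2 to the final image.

Lens 1: 1/d_i1 = 1/f₁ − 1/d_o1 = 1/(28.2) − 1/(217) = 0.03085, so d_i1 = 32.41 cm.
The intermediate image is 32.41 cm to the right of lens 1, which is 42.4 − (32.41) = 9.990 cm to the left of lens 2, so d_o2 = +9.990 cm.
Lens 2: 1/d_i2 = 1/f₂ − 1/d_o2 = 1/(15.0) − 1/(9.990) = -0.03343, so d_i2 = -29.9 cm.
The final image is virtual, 29.9 cm to the left of lens 2 (overall magnification ≈ -0.45).

29.9 cm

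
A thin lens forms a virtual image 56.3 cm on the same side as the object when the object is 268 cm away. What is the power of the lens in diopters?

Virtual image ⇒ d_i = −56.3 cm.
1/f = 1/d_o + 1/d_i = 1/(268) + 1/(-56.3) = -0.01403 cm⁻¹.
f = -71.27 cm = -0.7127 m, so P = 1/f = -1.40 D.

P = -1.40 D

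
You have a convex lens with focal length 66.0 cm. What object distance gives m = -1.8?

m = −d_i/d_o ⇒ d_i = −m·d_o.
1/f = 1/d_o + 1/d_i = 1/d_o − 1/(m·d_o) = (1 − 1/m)/d_o, so d_o = f(1 − 1/m) = (66.00)(1 − 1/(-1.8)) = 103 cm.

103 cm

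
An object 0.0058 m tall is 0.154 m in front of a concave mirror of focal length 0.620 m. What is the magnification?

m = +1.33

1/d_i = 1/f − 1/d_o = 1/(0.6200) − 1/(0.154) = -4.881, so d_i = -0.2049 m.
m = −d_i/d_o = −(-0.2049)/(0.154) = +1.33.
The image is virtual, upright and enlarged, behind the mirror.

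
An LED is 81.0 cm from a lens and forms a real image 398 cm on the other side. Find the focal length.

Real image ⇒ d_i = +398 cm.
1/f = 1/d_o + 1/d_i = 1/(81.0) + 1/(398) = 0.01486, so f = 67.3 cm.
Since f is positive, the lens is converging.

f = 67.3 cm (converging)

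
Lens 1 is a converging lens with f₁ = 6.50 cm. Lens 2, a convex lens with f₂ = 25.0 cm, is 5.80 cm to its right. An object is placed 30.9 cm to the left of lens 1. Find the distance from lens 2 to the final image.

2.22 cm

Lens 1: 1/d_i1 = 1/f₁ − 1/d_o1 = 1/(6.50) − 1/(30.9) = 0.1215, so d_i1 = 8.232 cm.
The intermediate image is 8.232 cm to the right of lens 1, which lies 2.432 cm to the right of lens 2 — a virtual object — so d_o2 = −2.432 cm.
Lens 2: 1/d_i2 = 1/f₂ − 1/d_o2 = 1/(25.0) − 1/(-2.432) = 0.4512, so d_i2 = 2.22 cm.
The final image is real, 2.22 cm to the right of lens 2 (overall magnification ≈ -0.24).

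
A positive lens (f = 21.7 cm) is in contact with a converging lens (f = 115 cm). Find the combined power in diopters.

P = +5.48 D

P₁ = 1/f₁ = 1/(0.217 m) = +4.608 D; P₂ = 1/f₂ = 1/(1.15 m) = +0.8696 D.
For thin lenses in contact, P = P₁ + P₂ = (+4.608) + (+0.8696) = +5.48 D.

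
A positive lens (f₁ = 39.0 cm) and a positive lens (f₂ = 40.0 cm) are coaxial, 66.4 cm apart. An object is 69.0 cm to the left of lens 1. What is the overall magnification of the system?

Lens 1: 1/d_i1 = 1/(39.0) − 1/(69.0) = 0.01115, so d_i1 = 89.70 cm; m₁ = −d_i1/d_o1 = -1.300.
d_o2 = 66.4 − (89.70) = -23.30 cm (virtual object).
Lens 2: 1/d_i2 = 1/(40.0) − 1/(-23.30) = 0.06792, so d_i2 = 14.72 cm; m₂ = −d_i2/d_o2 = +0.6319.
m = m₁·m₂ = (-1.300)(+0.6319) = -0.821.

m = -0.821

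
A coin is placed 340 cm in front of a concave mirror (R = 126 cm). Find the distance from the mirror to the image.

f = R/2 = 126/2 = 63.00 cm.
Mirror equation: 1/q = 1/f − 1/p = 1/(63.00) − 1/(340) = 0.01587 − 0.002941 = 0.01293, so q = 77.3 cm.
The image is real, inverted and reduced, in front of the mirror.

77.3 cm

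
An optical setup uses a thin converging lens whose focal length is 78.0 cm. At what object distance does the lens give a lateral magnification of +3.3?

54.4 cm

m = −d_i/d_o ⇒ d_i = −m·d_o.
1/f = 1/d_o + 1/d_i = 1/d_o − 1/(m·d_o) = (1 − 1/m)/d_o, so d_o = f(1 − 1/m) = (78.00)(1 − 1/(+3.3)) = 54.4 cm.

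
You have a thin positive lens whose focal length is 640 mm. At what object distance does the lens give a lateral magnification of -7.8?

m = −d_i/d_o ⇒ d_i = −m·d_o.
1/f = 1/d_o + 1/d_i = 1/d_o − 1/(m·d_o) = (1 − 1/m)/d_o, so d_o = f(1 − 1/m) = (640.0)(1 − 1/(-7.8)) = 722 mm.

722 mm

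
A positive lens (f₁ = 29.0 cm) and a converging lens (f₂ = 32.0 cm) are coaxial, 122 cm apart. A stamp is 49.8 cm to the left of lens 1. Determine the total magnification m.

Lens 1: 1/d_i1 = 1/(29.0) − 1/(49.8) = 0.01440, so d_i1 = 69.43 cm; m₁ = −d_i1/d_o1 = -1.394.
d_o2 = 122 − (69.43) = 52.57 cm.
Lens 2: 1/d_i2 = 1/(32.0) − 1/(52.57) = 0.01223, so d_i2 = 81.78 cm; m₂ = −d_i2/d_o2 = -1.556.
m = m₁·m₂ = (-1.394)(-1.556) = +2.17.

m = +2.17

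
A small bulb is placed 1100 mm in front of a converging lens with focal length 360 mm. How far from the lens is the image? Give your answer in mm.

535 mm

Lens equation: 1/s_i = 1/f − 1/s_o = 1/(360.0) − 1/(1100) = 0.002778 − 0.0009091 = 0.001869, so s_i = 535 mm.
The image is real, inverted and reduced, on the far side of the lens.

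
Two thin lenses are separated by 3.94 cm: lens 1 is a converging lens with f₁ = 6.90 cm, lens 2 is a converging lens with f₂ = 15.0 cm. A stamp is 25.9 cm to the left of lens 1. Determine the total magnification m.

m = -0.266

Lens 1: 1/d_i1 = 1/(6.90) − 1/(25.9) = 0.1063, so d_i1 = 9.406 cm; m₁ = −d_i1/d_o1 = -0.3632.
d_o2 = 3.94 − (9.406) = -5.466 cm (virtual object).
Lens 2: 1/d_i2 = 1/(15.0) − 1/(-5.466) = 0.2496, so d_i2 = 4.006 cm; m₂ = −d_i2/d_o2 = +0.7329.
m = m₁·m₂ = (-0.3632)(+0.7329) = -0.266.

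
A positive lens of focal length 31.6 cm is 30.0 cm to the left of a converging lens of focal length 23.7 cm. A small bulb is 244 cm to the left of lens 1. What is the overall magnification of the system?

m = -0.118

Lens 1: 1/d_i1 = 1/(31.6) − 1/(244) = 0.02755, so d_i1 = 36.30 cm; m₁ = −d_i1/d_o1 = -0.1488.
d_o2 = 30.0 − (36.30) = -6.300 cm (virtual object).
Lens 2: 1/d_i2 = 1/(23.7) − 1/(-6.300) = 0.2009, so d_i2 = 4.977 cm; m₂ = −d_i2/d_o2 = +0.7900.
m = m₁·m₂ = (-0.1488)(+0.7900) = -0.118.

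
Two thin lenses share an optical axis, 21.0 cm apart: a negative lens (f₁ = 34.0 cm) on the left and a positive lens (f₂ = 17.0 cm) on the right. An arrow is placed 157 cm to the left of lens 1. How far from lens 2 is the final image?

Lens 1 is diverging, so f₁ = −34.0 cm.
Lens 1: 1/d_i1 = 1/f₁ − 1/d_o1 = 1/(-34.0) − 1/(157) = -0.03578, so d_i1 = -27.95 cm.
The intermediate image is 27.95 cm to the left of lens 1 (virtual), which is 21.0 − (-27.95) = 48.95 cm to the left of lens 2, so d_o2 = +48.95 cm.
Lens 2: 1/d_i2 = 1/f₂ − 1/d_o2 = 1/(17.0) − 1/(48.95) = 0.03839, so d_i2 = 26.0 cm.
The final image is real, 26.0 cm to the right of lens 2 (overall magnification ≈ -0.095).

26.0 cm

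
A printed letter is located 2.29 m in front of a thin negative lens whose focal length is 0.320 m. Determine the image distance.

0.281 m

For a negative lens, f = -0.320 m.
Thin-lens equation: 1/q = 1/f − 1/p = 1/(-0.3200) − 1/(2.29) = -3.125 − 0.4367 = -3.562, so q = -0.281 m.
The image is virtual, upright and reduced, on the same side as the object.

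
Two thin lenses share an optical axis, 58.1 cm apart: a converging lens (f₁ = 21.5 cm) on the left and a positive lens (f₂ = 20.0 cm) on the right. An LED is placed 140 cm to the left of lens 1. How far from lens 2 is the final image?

Lens 1: 1/d_i1 = 1/f₁ − 1/d_o1 = 1/(21.5) − 1/(140) = 0.03937, so d_i1 = 25.40 cm.
The intermediate image is 25.40 cm to the right of lens 1, which is 58.1 − (25.40) = 32.70 cm to the left of lens 2, so d_o2 = +32.70 cm.
Lens 2: 1/d_i2 = 1/f₂ − 1/d_o2 = 1/(20.0) − 1/(32.70) = 0.01942, so d_i2 = 51.5 cm.
The final image is real, 51.5 cm to the right of lens 2 (overall magnification ≈ 0.29).

51.5 cm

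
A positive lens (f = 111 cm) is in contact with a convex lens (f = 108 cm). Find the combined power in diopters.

P = +1.83 D

P₁ = 1/f₁ = 1/(1.11 m) = +0.9009 D; P₂ = 1/f₂ = 1/(1.08 m) = +0.9259 D.
For thin lenses in contact, P = P₁ + P₂ = (+0.9009) + (+0.9259) = +1.83 D.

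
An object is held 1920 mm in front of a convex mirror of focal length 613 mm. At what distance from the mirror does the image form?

For a convex mirror, f = -613 mm.
Mirror equation: 1/q = 1/f − 1/p = 1/(-613.0) − 1/(1920) = -0.001631 − 0.0005208 = -0.002152, so q = -465 mm.
The image is virtual, upright and reduced, behind the mirror.

465 mm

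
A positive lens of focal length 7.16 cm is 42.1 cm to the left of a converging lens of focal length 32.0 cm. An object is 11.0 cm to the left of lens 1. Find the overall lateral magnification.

Lens 1: 1/d_i1 = 1/(7.16) − 1/(11.0) = 0.04876, so d_i1 = 20.51 cm; m₁ = −d_i1/d_o1 = -1.865.
d_o2 = 42.1 − (20.51) = 21.59 cm.
Lens 2: 1/d_i2 = 1/(32.0) − 1/(21.59) = -0.01507, so d_i2 = -66.37 cm; m₂ = −d_i2/d_o2 = +3.074.
m = m₁·m₂ = (-1.865)(+3.074) = -5.73.

m = -5.73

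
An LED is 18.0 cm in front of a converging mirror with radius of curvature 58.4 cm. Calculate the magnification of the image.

f = R/2 = 58.4/2 = 29.20 cm.
1/d_i = 1/f − 1/d_o = 1/(29.20) − 1/(18.0) = -0.02131, so d_i = -46.93 cm.
m = −d_i/d_o = −(-46.93)/(18.0) = +2.61.
The image is virtual, upright and enlarged, behind the mirror.

m = +2.61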